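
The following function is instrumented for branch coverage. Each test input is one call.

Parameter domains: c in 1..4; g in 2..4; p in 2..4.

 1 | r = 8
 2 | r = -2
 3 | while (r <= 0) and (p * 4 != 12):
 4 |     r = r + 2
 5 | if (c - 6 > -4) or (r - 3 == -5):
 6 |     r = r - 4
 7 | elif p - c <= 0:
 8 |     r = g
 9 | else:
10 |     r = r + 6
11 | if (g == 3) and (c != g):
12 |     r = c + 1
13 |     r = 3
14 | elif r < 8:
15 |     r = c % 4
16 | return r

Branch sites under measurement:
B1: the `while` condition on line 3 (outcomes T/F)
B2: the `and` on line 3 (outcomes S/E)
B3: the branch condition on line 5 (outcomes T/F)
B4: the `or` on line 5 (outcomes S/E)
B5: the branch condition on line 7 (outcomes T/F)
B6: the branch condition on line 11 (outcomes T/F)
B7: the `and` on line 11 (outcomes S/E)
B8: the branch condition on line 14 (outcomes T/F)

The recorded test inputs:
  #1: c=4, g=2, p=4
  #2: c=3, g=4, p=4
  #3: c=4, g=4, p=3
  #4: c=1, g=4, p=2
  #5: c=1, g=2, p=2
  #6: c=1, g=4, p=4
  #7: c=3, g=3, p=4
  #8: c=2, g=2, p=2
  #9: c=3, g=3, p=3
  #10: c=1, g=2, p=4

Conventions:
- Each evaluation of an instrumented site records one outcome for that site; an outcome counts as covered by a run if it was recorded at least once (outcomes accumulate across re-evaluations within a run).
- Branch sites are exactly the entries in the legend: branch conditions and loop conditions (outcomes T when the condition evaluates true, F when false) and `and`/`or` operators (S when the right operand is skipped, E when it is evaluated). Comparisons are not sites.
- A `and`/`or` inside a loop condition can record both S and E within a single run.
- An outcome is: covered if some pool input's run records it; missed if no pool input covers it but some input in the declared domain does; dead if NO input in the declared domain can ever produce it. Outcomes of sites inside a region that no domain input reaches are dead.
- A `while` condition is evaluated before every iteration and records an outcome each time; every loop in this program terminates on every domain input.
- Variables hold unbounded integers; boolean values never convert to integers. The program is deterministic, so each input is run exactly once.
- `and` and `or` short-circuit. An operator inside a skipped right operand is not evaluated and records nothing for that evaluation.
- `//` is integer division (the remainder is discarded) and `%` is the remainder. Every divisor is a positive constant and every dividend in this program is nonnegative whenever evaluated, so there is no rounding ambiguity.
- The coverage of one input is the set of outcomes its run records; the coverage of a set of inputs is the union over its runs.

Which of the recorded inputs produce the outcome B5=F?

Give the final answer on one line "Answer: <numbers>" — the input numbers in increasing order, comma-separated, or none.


input #1 (c=4, g=2, p=4): does not record B5=F
input #2 (c=3, g=4, p=4): does not record B5=F
input #3 (c=4, g=4, p=3): does not record B5=F
input #4 (c=1, g=4, p=2): records B5=F
input #5 (c=1, g=2, p=2): records B5=F
input #6 (c=1, g=4, p=4): records B5=F
input #7 (c=3, g=3, p=4): does not record B5=F
input #8 (c=2, g=2, p=2): does not record B5=F
input #9 (c=3, g=3, p=3): does not record B5=F
input #10 (c=1, g=2, p=4): records B5=F
Answer: 4, 5, 6, 10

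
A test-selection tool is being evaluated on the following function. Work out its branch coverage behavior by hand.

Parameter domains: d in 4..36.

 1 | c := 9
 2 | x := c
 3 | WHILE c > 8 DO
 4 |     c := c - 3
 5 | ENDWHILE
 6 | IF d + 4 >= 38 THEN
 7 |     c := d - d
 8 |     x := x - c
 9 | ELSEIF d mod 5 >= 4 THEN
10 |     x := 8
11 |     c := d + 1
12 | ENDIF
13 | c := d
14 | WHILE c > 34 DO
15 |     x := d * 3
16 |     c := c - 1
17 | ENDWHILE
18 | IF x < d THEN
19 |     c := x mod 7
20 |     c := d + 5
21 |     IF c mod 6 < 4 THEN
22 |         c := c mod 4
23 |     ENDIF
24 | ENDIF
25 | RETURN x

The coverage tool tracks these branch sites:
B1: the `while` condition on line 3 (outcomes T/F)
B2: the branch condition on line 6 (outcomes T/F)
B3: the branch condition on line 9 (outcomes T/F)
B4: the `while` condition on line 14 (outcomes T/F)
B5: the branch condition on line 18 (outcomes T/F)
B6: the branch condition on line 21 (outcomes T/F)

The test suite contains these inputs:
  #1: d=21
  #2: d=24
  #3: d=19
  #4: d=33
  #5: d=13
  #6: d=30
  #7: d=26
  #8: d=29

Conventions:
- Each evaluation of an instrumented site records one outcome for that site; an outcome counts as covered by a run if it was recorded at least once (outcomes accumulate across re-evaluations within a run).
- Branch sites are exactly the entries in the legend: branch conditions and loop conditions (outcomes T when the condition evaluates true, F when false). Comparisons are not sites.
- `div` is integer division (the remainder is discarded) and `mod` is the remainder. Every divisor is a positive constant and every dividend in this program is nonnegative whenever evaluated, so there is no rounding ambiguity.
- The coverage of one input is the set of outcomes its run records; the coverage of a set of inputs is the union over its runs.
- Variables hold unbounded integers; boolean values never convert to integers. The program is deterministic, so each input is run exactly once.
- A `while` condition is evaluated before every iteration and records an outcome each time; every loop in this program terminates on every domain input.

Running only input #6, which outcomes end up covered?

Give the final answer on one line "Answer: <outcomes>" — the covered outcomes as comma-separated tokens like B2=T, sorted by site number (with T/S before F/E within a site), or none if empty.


Running input #6 (d=30), event by event:
  B1->T, B1->F, B2->F, B3->F, B4->F, B5->T, B6->F
distinct outcomes covered: B1=T, B1=F, B2=F, B3=F, B4=F, B5=T, B6=F
Answer: B1=T, B1=F, B2=F, B3=F, B4=F, B5=T, B6=F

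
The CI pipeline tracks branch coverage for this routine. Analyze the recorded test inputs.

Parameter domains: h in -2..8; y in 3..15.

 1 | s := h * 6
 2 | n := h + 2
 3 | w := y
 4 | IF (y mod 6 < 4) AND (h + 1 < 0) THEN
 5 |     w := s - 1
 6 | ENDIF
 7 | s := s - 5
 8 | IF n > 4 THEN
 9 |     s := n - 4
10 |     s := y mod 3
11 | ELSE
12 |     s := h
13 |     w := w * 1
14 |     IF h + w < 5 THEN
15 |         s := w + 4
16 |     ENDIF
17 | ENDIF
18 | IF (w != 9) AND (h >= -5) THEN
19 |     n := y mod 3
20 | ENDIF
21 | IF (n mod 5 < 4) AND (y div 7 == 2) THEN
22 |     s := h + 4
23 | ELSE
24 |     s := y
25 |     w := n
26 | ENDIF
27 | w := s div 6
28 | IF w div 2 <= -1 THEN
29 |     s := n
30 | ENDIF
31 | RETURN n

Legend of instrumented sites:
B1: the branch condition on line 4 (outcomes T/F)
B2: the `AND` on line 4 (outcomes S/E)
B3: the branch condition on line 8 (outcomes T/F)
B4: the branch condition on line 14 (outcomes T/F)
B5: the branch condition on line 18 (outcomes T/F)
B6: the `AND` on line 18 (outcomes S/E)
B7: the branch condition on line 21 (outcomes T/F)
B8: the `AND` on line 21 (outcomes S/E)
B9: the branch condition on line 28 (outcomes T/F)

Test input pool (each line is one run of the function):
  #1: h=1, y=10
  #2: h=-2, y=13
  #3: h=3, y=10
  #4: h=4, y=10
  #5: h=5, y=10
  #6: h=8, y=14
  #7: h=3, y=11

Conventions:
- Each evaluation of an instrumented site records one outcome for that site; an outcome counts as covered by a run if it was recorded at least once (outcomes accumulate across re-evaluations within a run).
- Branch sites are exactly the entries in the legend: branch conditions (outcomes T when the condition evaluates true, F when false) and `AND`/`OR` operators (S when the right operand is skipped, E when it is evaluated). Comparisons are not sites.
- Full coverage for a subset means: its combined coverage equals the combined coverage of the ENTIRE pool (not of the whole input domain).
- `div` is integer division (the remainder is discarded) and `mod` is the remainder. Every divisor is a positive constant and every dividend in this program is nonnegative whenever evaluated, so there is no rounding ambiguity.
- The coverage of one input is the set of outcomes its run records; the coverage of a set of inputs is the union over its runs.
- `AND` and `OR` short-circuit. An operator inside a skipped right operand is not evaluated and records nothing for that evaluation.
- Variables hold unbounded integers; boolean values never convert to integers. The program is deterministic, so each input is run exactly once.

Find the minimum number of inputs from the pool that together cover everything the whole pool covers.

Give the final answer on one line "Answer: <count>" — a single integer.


#1 (h=1, y=10) -> covered: B1=F, B2=S, B3=F, B4=F, B5=T, B6=E, B7=F, B8=E, B9=F
#2 (h=-2, y=13) -> covered: B1=T, B2=E, B3=F, B4=T, B5=T, B6=E, B7=F, B8=E, B9=F
#3 (h=3, y=10) -> covered: B1=F, B2=S, B3=T, B5=T, B6=E, B7=F, B8=E, B9=F
#4 (h=4, y=10) -> covered: B1=F, B2=S, B3=T, B5=T, B6=E, B7=F, B8=E, B9=F
#5 (h=5, y=10) -> covered: B1=F, B2=S, B3=T, B5=T, B6=E, B7=F, B8=E, B9=F
#6 (h=8, y=14) -> covered: B1=F, B2=E, B3=T, B5=T, B6=E, B7=T, B8=E, B9=F
#7 (h=3, y=11) -> covered: B1=F, B2=S, B3=T, B5=T, B6=E, B7=F, B8=E, B9=F
together the pool reaches 14 outcomes: B1=T, B1=F, B2=S, B2=E, B3=T, B3=F, B4=T, B4=F, B5=T, B6=E, B7=T, B7=F, B8=E, B9=F
size 1 is not enough: best union over all size-1 subsets is 9/14
size 2 is not enough: best union over all size-2 subsets is 12/14
the canonical winner is {1, 2, 6}: size 3, full 14-outcome coverage, earliest index list among size-3 covers
Answer: 3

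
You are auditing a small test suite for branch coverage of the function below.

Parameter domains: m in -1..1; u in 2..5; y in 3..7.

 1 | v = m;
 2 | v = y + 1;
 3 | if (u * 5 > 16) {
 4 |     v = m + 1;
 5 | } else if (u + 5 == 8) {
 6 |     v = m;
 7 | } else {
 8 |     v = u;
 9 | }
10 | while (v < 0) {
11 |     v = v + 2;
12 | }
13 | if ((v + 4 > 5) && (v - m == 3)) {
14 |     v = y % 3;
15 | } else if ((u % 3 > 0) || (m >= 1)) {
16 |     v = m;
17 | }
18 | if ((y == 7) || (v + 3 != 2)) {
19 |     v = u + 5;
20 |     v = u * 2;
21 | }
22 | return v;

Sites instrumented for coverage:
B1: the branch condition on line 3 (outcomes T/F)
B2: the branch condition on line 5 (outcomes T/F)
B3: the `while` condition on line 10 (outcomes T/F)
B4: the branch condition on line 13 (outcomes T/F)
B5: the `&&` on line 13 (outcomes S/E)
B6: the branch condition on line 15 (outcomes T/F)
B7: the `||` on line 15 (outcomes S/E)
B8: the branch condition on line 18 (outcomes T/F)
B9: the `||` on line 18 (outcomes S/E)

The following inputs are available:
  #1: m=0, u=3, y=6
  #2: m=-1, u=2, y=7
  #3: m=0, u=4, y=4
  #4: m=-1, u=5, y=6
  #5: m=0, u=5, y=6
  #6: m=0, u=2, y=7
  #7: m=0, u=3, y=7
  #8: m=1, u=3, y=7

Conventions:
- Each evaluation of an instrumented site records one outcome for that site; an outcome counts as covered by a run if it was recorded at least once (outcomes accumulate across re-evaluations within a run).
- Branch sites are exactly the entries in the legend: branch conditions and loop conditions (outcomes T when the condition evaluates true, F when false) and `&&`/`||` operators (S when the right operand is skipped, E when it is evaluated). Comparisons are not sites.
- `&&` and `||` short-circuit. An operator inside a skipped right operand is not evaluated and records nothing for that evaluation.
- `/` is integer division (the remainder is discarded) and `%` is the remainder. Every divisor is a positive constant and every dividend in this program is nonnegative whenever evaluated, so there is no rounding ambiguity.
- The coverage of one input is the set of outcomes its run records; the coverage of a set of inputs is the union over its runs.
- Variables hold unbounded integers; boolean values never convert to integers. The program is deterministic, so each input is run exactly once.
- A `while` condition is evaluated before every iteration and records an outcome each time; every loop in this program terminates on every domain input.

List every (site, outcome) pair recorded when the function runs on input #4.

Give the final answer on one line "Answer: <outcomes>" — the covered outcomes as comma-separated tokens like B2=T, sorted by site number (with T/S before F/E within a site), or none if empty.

Event log for input #4 (m=-1, u=5, y=6):
  B1->T, B3->F, B5->S, B4->F, B7->S, B6->T, B9->E, B8->F
as a set, this run covers: B1=T, B3=F, B4=F, B5=S, B6=T, B7=S, B8=F, B9=E

Answer: B1=T, B3=F, B4=F, B5=S, B6=T, B7=S, B8=F, B9=E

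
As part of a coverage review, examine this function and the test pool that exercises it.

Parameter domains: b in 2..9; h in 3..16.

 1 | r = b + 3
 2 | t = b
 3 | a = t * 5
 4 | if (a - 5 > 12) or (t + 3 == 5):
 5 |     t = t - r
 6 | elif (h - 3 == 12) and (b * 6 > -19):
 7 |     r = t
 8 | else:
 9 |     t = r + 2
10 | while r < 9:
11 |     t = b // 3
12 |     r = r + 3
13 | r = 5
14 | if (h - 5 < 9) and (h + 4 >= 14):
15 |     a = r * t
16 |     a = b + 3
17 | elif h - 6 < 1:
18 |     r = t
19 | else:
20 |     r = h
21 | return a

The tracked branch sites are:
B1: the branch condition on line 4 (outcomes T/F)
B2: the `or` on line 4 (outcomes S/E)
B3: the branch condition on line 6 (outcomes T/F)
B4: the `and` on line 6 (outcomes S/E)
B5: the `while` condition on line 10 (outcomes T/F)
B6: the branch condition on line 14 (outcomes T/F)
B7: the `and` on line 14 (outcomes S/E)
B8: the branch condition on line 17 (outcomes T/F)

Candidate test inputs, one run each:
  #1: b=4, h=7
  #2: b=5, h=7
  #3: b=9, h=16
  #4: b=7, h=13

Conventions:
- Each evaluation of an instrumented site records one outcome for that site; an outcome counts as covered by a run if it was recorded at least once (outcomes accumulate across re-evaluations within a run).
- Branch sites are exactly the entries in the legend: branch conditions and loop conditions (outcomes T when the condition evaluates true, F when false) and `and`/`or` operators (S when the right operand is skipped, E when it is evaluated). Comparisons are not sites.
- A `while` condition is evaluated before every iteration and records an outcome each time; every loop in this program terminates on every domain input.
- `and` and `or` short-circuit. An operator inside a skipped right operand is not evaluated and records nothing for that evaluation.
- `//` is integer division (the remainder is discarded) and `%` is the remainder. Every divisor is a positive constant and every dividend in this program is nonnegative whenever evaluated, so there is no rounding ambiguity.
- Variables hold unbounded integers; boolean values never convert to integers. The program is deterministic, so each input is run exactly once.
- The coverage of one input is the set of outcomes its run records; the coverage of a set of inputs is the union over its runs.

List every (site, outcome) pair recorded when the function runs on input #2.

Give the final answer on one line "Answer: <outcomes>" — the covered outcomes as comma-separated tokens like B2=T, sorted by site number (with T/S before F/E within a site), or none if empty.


Simulating input #2 (b=5, h=7) step by step:
  B2->S, B1->T, B5->T, B5->F, B7->E, B6->F, B8->F
deduplicating events, the covered set is: B1=T, B2=S, B5=T, B5=F, B6=F, B7=E, B8=F
Answer: B1=T, B2=S, B5=T, B5=F, B6=F, B7=E, B8=F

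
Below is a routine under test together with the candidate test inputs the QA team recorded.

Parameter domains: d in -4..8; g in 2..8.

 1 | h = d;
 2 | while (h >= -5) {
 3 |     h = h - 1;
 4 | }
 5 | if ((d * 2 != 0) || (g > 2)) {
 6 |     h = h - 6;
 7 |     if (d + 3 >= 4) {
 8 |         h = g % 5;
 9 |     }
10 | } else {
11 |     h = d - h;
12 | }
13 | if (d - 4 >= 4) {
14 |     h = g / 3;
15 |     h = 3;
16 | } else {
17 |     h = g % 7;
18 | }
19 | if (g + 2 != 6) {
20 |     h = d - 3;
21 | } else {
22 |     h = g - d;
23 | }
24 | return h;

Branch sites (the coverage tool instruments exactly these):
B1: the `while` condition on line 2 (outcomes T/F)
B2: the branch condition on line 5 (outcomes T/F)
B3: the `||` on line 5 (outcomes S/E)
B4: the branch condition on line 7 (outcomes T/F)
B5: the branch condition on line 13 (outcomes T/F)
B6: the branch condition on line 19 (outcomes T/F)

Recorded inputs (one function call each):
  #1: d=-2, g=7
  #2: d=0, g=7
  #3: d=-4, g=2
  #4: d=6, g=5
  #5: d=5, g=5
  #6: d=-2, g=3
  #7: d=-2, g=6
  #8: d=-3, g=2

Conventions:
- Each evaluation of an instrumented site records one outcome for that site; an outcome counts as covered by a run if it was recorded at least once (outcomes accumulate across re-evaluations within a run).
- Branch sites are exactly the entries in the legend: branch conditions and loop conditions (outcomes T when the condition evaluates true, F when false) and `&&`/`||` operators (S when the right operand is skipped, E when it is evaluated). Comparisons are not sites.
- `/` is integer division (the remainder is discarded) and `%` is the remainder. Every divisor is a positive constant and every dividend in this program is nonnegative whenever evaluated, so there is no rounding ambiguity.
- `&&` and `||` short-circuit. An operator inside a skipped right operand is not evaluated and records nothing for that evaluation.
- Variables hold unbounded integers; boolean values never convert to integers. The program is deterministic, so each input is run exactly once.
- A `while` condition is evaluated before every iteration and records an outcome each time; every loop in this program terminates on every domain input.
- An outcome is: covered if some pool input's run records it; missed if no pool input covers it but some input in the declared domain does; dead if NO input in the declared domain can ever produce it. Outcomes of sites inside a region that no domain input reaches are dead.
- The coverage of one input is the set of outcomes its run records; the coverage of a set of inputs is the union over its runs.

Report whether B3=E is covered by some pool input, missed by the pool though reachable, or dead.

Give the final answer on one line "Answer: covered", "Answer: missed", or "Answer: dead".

B3=E is recorded by pool input(s) 2 -> covered

Answer: covered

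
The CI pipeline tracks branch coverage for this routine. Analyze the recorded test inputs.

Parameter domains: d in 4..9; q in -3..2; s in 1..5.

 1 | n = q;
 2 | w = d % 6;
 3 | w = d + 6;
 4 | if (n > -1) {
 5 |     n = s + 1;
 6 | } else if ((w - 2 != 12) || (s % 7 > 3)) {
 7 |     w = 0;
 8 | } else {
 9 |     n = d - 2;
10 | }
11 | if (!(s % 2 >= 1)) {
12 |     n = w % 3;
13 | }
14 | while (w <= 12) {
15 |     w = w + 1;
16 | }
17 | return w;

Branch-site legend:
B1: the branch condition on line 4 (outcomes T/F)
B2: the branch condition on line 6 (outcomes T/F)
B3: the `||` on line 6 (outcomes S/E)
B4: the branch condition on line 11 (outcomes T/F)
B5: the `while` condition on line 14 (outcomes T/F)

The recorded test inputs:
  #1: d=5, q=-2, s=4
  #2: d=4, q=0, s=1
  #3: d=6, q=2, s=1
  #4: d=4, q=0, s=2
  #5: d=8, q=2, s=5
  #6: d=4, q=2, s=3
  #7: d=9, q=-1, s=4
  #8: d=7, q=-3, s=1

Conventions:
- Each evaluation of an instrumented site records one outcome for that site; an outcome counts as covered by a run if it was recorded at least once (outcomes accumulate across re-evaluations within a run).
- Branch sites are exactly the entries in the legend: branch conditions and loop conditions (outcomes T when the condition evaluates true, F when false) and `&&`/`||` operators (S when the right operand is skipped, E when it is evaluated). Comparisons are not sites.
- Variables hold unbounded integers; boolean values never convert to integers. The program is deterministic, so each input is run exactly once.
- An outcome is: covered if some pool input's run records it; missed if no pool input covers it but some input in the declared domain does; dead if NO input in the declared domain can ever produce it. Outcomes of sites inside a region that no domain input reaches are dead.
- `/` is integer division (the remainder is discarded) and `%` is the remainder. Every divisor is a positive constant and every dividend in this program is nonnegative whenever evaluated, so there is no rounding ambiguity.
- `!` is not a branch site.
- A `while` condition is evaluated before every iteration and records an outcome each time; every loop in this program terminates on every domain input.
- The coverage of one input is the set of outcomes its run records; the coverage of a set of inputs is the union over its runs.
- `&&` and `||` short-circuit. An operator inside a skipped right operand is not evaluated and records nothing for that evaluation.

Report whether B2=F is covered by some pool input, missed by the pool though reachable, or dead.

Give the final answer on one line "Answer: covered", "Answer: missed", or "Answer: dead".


no pool input records B2=F
but domain input (d=8, q=-3, s=1) does record it -> reachable, so missed
Answer: missed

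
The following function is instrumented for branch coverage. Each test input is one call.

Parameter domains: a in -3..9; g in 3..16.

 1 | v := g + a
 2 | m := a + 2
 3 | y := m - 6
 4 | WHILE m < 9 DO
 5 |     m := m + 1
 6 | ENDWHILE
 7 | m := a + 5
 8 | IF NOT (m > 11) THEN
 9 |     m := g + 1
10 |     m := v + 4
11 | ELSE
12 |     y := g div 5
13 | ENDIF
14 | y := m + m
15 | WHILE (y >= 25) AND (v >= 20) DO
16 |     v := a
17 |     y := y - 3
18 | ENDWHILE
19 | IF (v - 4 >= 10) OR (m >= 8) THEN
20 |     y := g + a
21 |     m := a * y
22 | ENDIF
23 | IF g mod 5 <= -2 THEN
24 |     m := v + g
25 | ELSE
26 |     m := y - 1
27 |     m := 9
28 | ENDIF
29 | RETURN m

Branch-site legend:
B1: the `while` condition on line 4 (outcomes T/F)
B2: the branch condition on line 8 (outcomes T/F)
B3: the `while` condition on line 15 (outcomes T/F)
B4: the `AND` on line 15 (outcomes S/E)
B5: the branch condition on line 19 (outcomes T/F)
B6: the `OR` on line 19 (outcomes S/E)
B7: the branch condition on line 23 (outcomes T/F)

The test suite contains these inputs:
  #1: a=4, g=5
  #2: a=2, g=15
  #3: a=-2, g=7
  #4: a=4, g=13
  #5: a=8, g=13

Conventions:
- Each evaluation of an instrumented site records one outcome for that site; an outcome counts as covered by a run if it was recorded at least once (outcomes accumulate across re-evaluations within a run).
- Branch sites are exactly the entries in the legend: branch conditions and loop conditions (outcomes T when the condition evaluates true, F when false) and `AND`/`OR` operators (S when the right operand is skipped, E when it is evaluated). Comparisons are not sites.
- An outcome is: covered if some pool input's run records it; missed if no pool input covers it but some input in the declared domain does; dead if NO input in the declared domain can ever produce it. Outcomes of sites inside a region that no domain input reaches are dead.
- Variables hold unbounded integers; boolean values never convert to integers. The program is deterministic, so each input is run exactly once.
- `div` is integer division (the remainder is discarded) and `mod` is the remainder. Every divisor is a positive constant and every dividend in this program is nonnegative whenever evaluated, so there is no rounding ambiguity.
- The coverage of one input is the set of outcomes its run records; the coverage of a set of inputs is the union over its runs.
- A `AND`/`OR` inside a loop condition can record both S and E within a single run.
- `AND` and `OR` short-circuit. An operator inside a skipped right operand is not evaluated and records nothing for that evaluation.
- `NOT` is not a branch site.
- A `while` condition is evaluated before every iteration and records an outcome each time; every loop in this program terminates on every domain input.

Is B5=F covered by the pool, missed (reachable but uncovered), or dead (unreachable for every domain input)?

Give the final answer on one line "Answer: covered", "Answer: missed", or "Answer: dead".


no pool input records B5=F
but domain input (a=-3, g=3) does record it -> reachable, so missed
Answer: missed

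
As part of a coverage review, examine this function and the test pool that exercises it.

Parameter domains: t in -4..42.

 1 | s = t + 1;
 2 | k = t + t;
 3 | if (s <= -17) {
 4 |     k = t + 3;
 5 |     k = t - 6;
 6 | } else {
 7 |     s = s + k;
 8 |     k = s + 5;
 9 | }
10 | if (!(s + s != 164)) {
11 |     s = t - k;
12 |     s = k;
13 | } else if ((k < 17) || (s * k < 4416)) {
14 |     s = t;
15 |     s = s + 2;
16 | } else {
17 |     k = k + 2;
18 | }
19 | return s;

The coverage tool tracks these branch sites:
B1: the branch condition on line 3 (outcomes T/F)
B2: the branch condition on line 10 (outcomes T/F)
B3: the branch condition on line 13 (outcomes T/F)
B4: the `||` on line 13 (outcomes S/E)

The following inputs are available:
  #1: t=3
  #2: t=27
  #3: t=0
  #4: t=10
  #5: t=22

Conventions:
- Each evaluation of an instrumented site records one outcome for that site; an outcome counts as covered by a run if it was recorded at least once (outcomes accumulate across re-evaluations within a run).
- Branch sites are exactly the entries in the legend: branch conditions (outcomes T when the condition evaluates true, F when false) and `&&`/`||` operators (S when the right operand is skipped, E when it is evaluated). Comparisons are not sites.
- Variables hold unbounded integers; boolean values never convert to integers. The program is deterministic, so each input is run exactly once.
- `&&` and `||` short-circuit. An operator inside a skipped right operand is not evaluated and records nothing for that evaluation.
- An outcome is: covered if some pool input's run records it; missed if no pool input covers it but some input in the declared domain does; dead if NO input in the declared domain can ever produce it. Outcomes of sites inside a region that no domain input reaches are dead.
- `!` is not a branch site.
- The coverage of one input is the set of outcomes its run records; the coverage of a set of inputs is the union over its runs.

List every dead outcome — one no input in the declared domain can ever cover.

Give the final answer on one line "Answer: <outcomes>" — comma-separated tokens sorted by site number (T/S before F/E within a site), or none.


checking every outcome against all 47 domain inputs:
  B1=T: never recorded by any domain input -> dead
  reachable outcomes have witnesses, e.g. B1=F (e.g. t=-4), B2=T (e.g. t=27), B2=F (e.g. t=-4), B3=T (e.g. t=-4)
Answer: B1=T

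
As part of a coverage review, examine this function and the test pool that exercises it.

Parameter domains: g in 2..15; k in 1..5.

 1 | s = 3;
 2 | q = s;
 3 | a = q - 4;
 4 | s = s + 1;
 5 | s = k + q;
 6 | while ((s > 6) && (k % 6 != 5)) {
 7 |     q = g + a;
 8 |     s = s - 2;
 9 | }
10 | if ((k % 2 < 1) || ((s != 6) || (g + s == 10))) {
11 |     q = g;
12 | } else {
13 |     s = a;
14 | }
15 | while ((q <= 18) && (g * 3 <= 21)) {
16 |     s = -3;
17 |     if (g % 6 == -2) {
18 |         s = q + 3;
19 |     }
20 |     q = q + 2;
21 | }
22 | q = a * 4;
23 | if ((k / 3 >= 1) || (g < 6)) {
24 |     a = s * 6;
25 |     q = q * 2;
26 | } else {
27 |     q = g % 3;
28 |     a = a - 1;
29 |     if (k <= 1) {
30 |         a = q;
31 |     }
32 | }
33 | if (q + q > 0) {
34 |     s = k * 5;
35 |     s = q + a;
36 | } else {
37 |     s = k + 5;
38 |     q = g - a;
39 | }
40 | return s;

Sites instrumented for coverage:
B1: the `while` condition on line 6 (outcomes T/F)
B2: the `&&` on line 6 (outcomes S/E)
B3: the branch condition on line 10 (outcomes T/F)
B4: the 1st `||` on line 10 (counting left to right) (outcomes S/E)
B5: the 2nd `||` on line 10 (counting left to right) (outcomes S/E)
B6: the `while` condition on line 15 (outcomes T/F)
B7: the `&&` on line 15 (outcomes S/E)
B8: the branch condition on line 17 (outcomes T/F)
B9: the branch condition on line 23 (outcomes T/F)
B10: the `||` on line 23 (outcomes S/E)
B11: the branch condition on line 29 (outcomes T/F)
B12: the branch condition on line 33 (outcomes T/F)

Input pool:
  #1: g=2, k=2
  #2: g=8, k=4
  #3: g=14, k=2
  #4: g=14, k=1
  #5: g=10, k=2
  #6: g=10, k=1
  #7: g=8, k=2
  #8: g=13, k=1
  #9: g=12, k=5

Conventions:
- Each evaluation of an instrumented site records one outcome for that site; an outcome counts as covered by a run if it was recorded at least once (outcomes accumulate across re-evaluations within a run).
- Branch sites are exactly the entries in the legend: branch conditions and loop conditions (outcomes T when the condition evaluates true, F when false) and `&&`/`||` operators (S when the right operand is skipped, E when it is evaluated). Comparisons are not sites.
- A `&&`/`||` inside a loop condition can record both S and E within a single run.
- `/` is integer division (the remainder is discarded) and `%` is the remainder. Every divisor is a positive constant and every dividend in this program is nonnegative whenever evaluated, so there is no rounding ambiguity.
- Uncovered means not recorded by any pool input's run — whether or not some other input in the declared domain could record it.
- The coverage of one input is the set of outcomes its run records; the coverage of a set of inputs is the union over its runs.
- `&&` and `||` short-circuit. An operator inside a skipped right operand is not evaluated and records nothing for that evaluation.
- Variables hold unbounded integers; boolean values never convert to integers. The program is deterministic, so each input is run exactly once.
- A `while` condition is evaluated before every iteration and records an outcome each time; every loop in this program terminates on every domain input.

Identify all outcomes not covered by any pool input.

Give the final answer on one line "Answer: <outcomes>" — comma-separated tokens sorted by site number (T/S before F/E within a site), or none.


#1 (g=2, k=2) -> B2->S, B1->F, B4->S, B3->T, B7->E, B6->T, B8->F, B7->E, B6->T, B8->F, B7->E, B6->T, B8->F, B7->E, ...; covered: B1=F, B2=S, B3=T, B4=S, B6=T, B6=F, B7=S, B7=E, B8=F, B9=T, B10=E, B12=F
#2 (g=8, k=4) -> B2->E, B1->T, B2->S, B1->F, B4->S, B3->T, B7->E, B6->F, B10->S, B9->T, B12->F; covered: B1=T, B1=F, B2=S, B2=E, B3=T, B4=S, B6=F, B7=E, B9=T, B10=S, B12=F
#3 (g=14, k=2) -> B2->S, B1->F, B4->S, B3->T, B7->E, B6->F, B10->E, B9->F, B11->F, B12->T; covered: B1=F, B2=S, B3=T, B4=S, B6=F, B7=E, B9=F, B10=E, B11=F, B12=T
#4 (g=14, k=1) -> B2->S, B1->F, B4->E, B5->S, B3->T, B7->E, B6->F, B10->E, B9->F, B11->T, B12->T; covered: B1=F, B2=S, B3=T, B4=E, B5=S, B6=F, B7=E, B9=F, B10=E, B11=T, B12=T
#5 (g=10, k=2) -> B2->S, B1->F, B4->S, B3->T, B7->E, B6->F, B10->E, B9->F, B11->F, B12->T; covered: B1=F, B2=S, B3=T, B4=S, B6=F, B7=E, B9=F, B10=E, B11=F, B12=T
#6 (g=10, k=1) -> B2->S, B1->F, B4->E, B5->S, B3->T, B7->E, B6->F, B10->E, B9->F, B11->T, B12->T; covered: B1=F, B2=S, B3=T, B4=E, B5=S, B6=F, B7=E, B9=F, B10=E, B11=T, B12=T
#7 (g=8, k=2) -> B2->S, B1->F, B4->S, B3->T, B7->E, B6->F, B10->E, B9->F, B11->F, B12->T; covered: B1=F, B2=S, B3=T, B4=S, B6=F, B7=E, B9=F, B10=E, B11=F, B12=T
#8 (g=13, k=1) -> B2->S, B1->F, B4->E, B5->S, B3->T, B7->E, B6->F, B10->E, B9->F, B11->T, B12->T; covered: B1=F, B2=S, B3=T, B4=E, B5=S, B6=F, B7=E, B9=F, B10=E, B11=T, B12=T
#9 (g=12, k=5) -> B2->E, B1->F, B4->E, B5->S, B3->T, B7->E, B6->F, B10->S, B9->T, B12->F; covered: B1=F, B2=E, B3=T, B4=E, B5=S, B6=F, B7=E, B9=T, B10=S, B12=F
union over the pool: B1=T, B1=F, B2=S, B2=E, B3=T, B4=S, B4=E, B5=S, B6=T, B6=F, B7=S, B7=E, B8=F, B9=T, B9=F, B10=S, B10=E, B11=T, B11=F, B12=T, B12=F
uncovered (3 of 24): B3=F, B5=E, B8=T
Answer: B3=F, B5=E, B8=T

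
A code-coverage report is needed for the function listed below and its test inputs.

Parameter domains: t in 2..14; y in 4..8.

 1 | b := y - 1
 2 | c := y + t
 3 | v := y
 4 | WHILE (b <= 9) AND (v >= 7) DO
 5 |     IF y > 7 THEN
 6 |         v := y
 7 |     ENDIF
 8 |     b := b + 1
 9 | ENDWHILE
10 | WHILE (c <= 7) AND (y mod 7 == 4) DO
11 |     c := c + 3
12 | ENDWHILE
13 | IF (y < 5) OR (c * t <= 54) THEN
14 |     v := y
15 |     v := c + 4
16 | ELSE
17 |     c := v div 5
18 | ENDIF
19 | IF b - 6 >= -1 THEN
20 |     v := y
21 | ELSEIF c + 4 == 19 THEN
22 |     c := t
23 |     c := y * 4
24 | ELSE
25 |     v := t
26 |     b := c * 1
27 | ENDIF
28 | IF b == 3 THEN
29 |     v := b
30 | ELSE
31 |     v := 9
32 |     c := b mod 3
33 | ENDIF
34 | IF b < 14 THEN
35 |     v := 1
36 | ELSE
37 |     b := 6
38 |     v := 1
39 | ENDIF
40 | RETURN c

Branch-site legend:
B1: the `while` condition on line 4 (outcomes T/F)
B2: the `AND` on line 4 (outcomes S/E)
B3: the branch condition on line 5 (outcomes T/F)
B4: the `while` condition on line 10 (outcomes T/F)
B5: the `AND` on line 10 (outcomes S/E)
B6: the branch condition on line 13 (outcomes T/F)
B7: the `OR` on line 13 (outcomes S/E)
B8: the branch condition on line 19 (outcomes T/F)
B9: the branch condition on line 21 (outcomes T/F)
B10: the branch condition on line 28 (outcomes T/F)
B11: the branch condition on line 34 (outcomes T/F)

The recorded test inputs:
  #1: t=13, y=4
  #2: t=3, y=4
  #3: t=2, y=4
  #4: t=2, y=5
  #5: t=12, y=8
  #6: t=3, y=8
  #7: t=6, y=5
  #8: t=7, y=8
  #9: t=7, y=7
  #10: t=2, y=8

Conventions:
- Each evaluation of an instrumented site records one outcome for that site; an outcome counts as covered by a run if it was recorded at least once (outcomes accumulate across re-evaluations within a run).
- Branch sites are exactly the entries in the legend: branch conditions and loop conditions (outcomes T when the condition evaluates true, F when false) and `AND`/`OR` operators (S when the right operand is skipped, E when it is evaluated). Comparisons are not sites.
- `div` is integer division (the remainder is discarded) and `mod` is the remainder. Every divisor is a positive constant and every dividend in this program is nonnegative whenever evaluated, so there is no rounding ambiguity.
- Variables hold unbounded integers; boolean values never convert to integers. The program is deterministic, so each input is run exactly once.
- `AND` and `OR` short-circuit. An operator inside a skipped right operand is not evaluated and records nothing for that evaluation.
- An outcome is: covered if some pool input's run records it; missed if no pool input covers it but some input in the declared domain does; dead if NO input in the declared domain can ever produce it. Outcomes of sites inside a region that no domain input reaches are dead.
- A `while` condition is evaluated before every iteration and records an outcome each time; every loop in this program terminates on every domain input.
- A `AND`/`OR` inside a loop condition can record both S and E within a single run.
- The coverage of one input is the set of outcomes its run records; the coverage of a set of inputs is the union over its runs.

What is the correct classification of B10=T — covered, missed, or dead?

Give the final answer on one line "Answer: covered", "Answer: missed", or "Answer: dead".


no pool input records B10=T
but domain input (t=11, y=4) does record it -> reachable, so missed
Answer: missed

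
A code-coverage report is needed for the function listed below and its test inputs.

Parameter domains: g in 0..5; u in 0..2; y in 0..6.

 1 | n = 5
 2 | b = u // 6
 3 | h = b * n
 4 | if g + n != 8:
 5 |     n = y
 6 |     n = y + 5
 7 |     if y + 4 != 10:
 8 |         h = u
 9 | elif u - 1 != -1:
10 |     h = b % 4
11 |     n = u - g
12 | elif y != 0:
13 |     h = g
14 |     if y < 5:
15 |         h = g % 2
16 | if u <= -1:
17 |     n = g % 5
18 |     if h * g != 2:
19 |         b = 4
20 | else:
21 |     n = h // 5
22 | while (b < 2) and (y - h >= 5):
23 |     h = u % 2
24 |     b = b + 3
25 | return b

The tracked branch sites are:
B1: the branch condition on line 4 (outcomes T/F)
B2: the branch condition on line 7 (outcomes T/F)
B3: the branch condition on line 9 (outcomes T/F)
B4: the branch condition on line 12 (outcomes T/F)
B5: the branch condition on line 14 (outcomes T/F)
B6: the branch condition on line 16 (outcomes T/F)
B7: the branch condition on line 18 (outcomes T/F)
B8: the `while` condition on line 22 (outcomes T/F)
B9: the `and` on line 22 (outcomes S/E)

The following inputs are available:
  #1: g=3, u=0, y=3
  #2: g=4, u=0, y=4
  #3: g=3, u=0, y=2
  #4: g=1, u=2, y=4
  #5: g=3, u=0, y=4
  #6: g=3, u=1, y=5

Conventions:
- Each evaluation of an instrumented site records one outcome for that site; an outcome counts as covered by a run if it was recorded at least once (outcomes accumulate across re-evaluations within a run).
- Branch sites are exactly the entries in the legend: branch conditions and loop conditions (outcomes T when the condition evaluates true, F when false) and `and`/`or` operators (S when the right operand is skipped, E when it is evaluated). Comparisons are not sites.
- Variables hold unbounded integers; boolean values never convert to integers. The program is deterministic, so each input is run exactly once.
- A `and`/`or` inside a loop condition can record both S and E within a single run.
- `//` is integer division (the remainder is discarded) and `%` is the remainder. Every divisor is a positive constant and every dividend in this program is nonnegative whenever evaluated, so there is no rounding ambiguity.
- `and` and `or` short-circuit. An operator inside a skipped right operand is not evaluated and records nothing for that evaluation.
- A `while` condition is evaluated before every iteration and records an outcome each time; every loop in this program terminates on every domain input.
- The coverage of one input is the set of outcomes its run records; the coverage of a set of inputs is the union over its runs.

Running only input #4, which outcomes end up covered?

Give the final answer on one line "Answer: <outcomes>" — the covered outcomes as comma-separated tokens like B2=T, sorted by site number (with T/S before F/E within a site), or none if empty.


Simulating input #4 (g=1, u=2, y=4) step by step:
  B1->T, B2->T, B6->F, B9->E, B8->F
collecting distinct outcomes: B1=T, B2=T, B6=F, B8=F, B9=E
Answer: B1=T, B2=T, B6=F, B8=F, B9=E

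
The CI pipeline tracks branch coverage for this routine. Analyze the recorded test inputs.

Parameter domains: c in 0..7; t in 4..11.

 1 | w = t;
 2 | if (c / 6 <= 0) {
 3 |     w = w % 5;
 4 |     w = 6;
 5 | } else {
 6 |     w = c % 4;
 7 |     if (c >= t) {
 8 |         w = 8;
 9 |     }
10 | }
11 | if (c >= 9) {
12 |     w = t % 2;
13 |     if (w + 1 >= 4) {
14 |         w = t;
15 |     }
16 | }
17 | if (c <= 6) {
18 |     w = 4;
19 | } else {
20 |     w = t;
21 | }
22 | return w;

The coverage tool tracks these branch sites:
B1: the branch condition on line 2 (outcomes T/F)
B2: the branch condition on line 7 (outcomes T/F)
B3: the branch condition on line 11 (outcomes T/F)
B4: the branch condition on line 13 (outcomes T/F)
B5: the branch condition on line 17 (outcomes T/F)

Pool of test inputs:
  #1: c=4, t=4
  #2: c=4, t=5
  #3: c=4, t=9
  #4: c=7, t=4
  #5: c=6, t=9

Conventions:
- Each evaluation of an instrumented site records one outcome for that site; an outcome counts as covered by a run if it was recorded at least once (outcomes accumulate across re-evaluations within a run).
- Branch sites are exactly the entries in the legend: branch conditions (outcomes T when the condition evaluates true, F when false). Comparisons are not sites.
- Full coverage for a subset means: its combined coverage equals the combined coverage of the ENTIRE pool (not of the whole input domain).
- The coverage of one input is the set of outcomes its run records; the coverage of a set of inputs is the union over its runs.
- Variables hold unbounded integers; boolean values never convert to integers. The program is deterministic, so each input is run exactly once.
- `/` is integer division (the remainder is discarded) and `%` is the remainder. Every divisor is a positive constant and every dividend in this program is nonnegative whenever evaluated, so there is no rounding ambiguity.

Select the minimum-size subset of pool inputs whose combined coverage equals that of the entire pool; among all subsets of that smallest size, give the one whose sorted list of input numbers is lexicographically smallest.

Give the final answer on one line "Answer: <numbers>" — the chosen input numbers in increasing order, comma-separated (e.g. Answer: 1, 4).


run #1 (c=4, t=4) records B1=T, B3=F, B5=T
run #2 (c=4, t=5) records B1=T, B3=F, B5=T
run #3 (c=4, t=9) records B1=T, B3=F, B5=T
run #4 (c=7, t=4) records B1=F, B2=T, B3=F, B5=F
run #5 (c=6, t=9) records B1=F, B2=F, B3=F, B5=T
the full pool covers 7 outcomes: B1=T, B1=F, B2=T, B2=F, B3=F, B5=T, B5=F
size 1 is not enough: best union over all size-1 subsets is 4/7
size 2 is not enough: best union over all size-2 subsets is 6/7
inputs {1, 4, 5} (size 3) cover everything; no size-3 subset with a lexicographically smaller index list covers all 7
Answer: 1, 4, 5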